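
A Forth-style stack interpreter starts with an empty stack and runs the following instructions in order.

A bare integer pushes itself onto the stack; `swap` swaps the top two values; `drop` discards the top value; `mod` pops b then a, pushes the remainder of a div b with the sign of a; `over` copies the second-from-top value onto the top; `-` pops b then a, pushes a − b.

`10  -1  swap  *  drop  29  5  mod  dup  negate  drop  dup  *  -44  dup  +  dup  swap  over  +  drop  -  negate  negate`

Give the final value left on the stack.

10     -> 10
-1     -> 10 -1
swap   -> -1 10
*      -> -10
drop   -> (empty)
29     -> 29
5      -> 29 5
mod    -> 4
dup    -> 4 4
negate -> 4 -4
drop   -> 4
dup    -> 4 4
*      -> 16
-44    -> 16 -44
dup    -> 16 -44 -44
+      -> 16 -88
dup    -> 16 -88 -88
swap   -> 16 -88 -88
over   -> 16 -88 -88 -88
+      -> 16 -88 -176
drop   -> 16 -88
-      -> 104
negate -> -104
negate -> 104

104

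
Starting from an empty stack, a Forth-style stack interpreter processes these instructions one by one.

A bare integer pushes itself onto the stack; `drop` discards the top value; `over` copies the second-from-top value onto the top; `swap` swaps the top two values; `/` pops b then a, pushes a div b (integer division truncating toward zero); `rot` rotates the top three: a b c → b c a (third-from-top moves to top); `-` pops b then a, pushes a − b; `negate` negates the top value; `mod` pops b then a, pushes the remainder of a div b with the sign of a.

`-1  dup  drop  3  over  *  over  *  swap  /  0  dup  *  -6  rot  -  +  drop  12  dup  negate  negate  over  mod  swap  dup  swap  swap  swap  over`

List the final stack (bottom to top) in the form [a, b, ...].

[0, 12, 12, 12]

-1     → [-1]
dup    → [-1, -1]
drop   → [-1]
3      → [-1, 3]
over   → [-1, 3, -1]
*      → [-1, -3]
over   → [-1, -3, -1]
*      → [-1, 3]
swap   → [3, -1]
/      → [-3]
0      → [-3, 0]
dup    → [-3, 0, 0]
*      → [-3, 0]
-6     → [-3, 0, -6]
rot    → [0, -6, -3]
-      → [0, -3]
+      → [-3]
drop   → []
12     → [12]
dup    → [12, 12]
negate → [12, -12]
negate → [12, 12]
over   → [12, 12, 12]
mod    → [12, 0]
swap   → [0, 12]
dup    → [0, 12, 12]
swap   → [0, 12, 12]
swap   → [0, 12, 12]
swap   → [0, 12, 12]
over   → [0, 12, 12, 12]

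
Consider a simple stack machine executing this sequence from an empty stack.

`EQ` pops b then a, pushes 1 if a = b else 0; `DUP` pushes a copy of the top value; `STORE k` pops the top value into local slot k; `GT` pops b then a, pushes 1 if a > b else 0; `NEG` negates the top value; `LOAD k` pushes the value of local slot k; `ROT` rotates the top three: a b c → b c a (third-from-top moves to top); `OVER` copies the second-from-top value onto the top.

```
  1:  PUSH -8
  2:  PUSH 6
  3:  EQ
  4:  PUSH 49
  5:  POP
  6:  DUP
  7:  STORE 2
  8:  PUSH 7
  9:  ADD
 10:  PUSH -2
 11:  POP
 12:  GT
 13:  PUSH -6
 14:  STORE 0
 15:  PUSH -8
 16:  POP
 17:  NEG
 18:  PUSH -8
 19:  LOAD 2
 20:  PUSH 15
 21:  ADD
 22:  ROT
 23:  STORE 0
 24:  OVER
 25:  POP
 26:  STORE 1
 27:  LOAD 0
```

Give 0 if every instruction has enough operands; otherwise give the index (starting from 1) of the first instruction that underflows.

PUSH -8 : -8
PUSH 6  : -8 6
EQ      : 0
PUSH 49 : 0 49
POP     : 0
DUP     : 0 0
STORE 2 : 0
PUSH 7  : 0 7
ADD     : 7
PUSH -2 : 7 -2
POP     : 7
GT  — needs 2 operands, stack has 1 → underflow

12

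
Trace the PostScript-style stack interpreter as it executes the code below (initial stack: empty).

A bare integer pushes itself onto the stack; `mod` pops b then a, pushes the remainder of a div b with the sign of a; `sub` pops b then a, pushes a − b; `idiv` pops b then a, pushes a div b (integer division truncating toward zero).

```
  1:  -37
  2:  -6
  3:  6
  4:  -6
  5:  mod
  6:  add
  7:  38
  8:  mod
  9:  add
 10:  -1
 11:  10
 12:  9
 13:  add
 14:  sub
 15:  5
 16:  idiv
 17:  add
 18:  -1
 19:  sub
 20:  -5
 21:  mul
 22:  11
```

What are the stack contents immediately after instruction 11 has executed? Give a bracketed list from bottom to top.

-37  -37
-6   -37 -6
6    -37 -6 6
-6   -37 -6 6 -6
mod  -37 -6 0
add  -37 -6
38   -37 -6 38
mod  -37 -6
add  -43
-1   -43 -1
10   -43 -1 10

[-43, -1, 10]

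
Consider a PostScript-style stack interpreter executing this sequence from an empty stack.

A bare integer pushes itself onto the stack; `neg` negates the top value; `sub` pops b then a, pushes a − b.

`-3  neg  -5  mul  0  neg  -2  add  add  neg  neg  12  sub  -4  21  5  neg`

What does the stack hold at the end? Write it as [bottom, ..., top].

[-29, -4, 21, -5]

-3  : -3
neg : 3
-5  : 3 -5
mul : -15
0   : -15 0
neg : -15 0
-2  : -15 0 -2
add : -15 -2
add : -17
neg : 17
neg : -17
12  : -17 12
sub : -29
-4  : -29 -4
21  : -29 -4 21
5   : -29 -4 21 5
neg : -29 -4 21 -5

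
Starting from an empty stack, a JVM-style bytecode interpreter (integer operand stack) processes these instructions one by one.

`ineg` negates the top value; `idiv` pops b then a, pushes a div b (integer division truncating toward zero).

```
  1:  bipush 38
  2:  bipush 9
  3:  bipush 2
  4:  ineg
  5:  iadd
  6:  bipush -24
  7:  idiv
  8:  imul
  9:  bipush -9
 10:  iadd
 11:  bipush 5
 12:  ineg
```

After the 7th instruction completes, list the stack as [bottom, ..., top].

[38, 0]

bipush 38  → 38
bipush 9   → 38 9
bipush 2   → 38 9 2
ineg       → 38 9 -2
iadd       → 38 7
bipush -24 → 38 7 -24
idiv       → 38 0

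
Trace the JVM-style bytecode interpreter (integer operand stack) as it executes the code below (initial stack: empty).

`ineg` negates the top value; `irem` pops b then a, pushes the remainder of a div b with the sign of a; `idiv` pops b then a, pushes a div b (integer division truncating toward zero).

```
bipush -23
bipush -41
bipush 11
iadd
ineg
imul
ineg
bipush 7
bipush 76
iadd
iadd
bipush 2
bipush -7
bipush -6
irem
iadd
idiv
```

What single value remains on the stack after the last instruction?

773

bipush -23 : -23
bipush -41 : -23 -41
bipush 11  : -23 -41 11
iadd       : -23 -30
ineg       : -23 30
imul       : -690
ineg       : 690
bipush 7   : 690 7
bipush 76  : 690 7 76
iadd       : 690 83
iadd       : 773
bipush 2   : 773 2
bipush -7  : 773 2 -7
bipush -6  : 773 2 -7 -6
irem       : 773 2 -1
iadd       : 773 1
idiv       : 773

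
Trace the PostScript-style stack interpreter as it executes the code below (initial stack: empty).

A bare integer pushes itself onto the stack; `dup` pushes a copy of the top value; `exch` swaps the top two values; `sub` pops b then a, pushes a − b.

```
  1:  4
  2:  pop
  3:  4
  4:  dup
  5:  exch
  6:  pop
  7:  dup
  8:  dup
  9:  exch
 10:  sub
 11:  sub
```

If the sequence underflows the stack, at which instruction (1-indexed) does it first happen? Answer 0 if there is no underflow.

4    -> [4]
pop  -> []
4    -> [4]
dup  -> [4, 4]
exch -> [4, 4]
pop  -> [4]
dup  -> [4, 4]
dup  -> [4, 4, 4]
exch -> [4, 4, 4]
sub  -> [4, 0]
sub  -> [4]

0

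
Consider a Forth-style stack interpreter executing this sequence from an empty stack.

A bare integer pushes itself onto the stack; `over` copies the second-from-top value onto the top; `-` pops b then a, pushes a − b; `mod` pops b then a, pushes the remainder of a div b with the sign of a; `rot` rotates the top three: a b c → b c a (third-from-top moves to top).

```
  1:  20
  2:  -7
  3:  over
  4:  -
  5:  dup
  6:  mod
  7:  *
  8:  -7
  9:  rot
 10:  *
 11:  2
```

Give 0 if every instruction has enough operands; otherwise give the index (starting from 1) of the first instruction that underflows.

9

20   -> [20]
-7   -> [20, -7]
over -> [20, -7, 20]
-    -> [20, -27]
dup  -> [20, -27, -27]
mod  -> [20, 0]
*    -> [0]
-7   -> [0, -7]
rot  — needs 3 operands, stack has 2 → underflow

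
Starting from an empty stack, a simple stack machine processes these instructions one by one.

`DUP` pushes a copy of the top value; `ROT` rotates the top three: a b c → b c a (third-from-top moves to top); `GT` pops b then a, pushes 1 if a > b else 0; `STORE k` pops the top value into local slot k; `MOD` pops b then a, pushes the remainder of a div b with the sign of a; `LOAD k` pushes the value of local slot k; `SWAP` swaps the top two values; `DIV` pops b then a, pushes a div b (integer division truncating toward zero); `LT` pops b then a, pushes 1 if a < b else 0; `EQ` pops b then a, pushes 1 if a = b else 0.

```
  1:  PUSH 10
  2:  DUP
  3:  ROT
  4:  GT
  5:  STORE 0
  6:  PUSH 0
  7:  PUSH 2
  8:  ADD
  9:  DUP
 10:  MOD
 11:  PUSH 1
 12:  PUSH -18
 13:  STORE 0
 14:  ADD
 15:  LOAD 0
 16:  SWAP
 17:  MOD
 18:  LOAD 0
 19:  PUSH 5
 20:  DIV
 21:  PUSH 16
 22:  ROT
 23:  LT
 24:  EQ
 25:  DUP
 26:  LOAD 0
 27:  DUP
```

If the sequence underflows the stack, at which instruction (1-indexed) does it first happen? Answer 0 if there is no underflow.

3

PUSH 10  10
DUP      10 10
ROT  — needs 3 operands, stack has 2 → underflow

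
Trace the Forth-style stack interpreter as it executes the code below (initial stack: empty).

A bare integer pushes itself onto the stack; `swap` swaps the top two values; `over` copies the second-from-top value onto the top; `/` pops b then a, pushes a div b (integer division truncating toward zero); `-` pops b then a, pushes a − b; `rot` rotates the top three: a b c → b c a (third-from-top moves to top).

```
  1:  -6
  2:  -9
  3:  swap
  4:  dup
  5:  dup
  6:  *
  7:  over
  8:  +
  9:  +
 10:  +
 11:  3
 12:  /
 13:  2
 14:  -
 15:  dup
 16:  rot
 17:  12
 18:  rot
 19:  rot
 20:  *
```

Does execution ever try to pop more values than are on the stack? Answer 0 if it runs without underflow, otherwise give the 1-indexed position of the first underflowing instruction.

-6    -6
-9    -6 -9
swap  -9 -6
dup   -9 -6 -6
dup   -9 -6 -6 -6
*     -9 -6 36
over  -9 -6 36 -6
+     -9 -6 30
+     -9 24
+     15
3     15 3
/     5
2     5 2
-     3
dup   3 3
rot  — needs 3 operands, stack has 2 → underflow

16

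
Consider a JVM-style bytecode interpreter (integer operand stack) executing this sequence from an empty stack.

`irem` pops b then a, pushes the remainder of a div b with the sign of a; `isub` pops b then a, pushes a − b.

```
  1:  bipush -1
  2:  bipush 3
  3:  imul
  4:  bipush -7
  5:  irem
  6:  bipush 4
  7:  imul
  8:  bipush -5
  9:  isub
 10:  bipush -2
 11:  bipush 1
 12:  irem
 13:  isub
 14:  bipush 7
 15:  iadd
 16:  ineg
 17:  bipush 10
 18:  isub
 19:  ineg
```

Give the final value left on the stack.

10

bipush -1 -> [-1]
bipush 3  -> [-1, 3]
imul      -> [-3]
bipush -7 -> [-3, -7]
irem      -> [-3]
bipush 4  -> [-3, 4]
imul      -> [-12]
bipush -5 -> [-12, -5]
isub      -> [-7]
bipush -2 -> [-7, -2]
bipush 1  -> [-7, -2, 1]
irem      -> [-7, 0]
isub      -> [-7]
bipush 7  -> [-7, 7]
iadd      -> [0]
ineg      -> [0]
bipush 10 -> [0, 10]
isub      -> [-10]
ineg      -> [10]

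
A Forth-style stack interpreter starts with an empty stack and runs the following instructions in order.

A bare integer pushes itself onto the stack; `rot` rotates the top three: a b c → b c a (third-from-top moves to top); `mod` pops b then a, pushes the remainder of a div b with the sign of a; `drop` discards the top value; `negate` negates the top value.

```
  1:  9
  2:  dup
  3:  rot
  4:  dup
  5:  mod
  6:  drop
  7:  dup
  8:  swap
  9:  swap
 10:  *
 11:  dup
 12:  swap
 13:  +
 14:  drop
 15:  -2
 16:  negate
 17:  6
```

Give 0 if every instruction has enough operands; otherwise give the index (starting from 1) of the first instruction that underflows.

3

9   -> [9]
dup -> [9, 9]
rot  — needs 3 operands, stack has 2 → underflow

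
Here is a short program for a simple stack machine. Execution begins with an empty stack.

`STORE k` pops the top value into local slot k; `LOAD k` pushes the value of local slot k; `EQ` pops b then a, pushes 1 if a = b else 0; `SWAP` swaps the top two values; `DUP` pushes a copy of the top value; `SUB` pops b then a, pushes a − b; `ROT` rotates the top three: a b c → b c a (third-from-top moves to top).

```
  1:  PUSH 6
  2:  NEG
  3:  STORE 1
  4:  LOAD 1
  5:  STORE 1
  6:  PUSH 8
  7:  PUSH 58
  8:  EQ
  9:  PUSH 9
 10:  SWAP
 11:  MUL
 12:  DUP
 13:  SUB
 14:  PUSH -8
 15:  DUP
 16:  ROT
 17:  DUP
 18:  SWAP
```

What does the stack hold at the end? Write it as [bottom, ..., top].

[-8, -8, 0, 0]

PUSH 6  -> [6]
NEG     -> [-6]
STORE 1 -> []
LOAD 1  -> [-6]
STORE 1 -> []
PUSH 8  -> [8]
PUSH 58 -> [8, 58]
EQ      -> [0]
PUSH 9  -> [0, 9]
SWAP    -> [9, 0]
MUL     -> [0]
DUP     -> [0, 0]
SUB     -> [0]
PUSH -8 -> [0, -8]
DUP     -> [0, -8, -8]
ROT     -> [-8, -8, 0]
DUP     -> [-8, -8, 0, 0]
SWAP    -> [-8, -8, 0, 0]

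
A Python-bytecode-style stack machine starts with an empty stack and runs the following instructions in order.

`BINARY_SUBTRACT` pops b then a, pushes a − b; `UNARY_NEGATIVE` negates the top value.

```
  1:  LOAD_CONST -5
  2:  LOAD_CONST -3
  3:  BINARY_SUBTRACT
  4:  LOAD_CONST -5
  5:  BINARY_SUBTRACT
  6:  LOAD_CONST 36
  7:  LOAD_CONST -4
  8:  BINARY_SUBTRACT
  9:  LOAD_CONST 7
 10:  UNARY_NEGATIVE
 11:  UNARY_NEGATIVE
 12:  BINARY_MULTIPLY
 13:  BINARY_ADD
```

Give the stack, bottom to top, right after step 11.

[3, 40, 7]

LOAD_CONST -5   → [-5]
LOAD_CONST -3   → [-5, -3]
BINARY_SUBTRACT → [-2]
LOAD_CONST -5   → [-2, -5]
BINARY_SUBTRACT → [3]
LOAD_CONST 36   → [3, 36]
LOAD_CONST -4   → [3, 36, -4]
BINARY_SUBTRACT → [3, 40]
LOAD_CONST 7    → [3, 40, 7]
UNARY_NEGATIVE  → [3, 40, -7]
UNARY_NEGATIVE  → [3, 40, 7]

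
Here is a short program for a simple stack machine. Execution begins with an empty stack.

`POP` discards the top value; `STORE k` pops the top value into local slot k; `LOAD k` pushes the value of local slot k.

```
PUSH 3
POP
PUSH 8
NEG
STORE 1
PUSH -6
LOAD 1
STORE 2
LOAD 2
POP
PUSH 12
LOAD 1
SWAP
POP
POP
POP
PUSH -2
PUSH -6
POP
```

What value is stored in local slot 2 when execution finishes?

-8

PUSH 3  → 3
POP     → (empty)
PUSH 8  → 8
NEG     → -8
STORE 1 → (empty)
PUSH -6 → -6
LOAD 1  → -6 -8
STORE 2 → -6
LOAD 2  → -6 -8
POP     → -6
PUSH 12 → -6 12
LOAD 1  → -6 12 -8
SWAP    → -6 -8 12
POP     → -6 -8
POP     → -6
POP     → (empty)
PUSH -2 → -2
PUSH -6 → -2 -6
POP     → -2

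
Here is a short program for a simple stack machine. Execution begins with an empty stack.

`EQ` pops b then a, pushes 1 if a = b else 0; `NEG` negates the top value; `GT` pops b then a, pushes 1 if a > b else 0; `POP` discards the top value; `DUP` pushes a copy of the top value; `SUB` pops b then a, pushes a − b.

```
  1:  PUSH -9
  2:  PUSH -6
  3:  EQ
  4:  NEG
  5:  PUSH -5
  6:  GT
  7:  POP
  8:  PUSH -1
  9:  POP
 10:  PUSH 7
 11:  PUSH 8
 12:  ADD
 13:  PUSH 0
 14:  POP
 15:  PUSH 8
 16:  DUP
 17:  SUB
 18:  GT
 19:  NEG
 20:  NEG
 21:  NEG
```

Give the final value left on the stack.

PUSH -9  -9
PUSH -6  -9 -6
EQ       0
NEG      0
PUSH -5  0 -5
GT       1
POP      (empty)
PUSH -1  -1
POP      (empty)
PUSH 7   7
PUSH 8   7 8
ADD      15
PUSH 0   15 0
POP      15
PUSH 8   15 8
DUP      15 8 8
SUB      15 0
GT       1
NEG      -1
NEG      1
NEG      -1

-1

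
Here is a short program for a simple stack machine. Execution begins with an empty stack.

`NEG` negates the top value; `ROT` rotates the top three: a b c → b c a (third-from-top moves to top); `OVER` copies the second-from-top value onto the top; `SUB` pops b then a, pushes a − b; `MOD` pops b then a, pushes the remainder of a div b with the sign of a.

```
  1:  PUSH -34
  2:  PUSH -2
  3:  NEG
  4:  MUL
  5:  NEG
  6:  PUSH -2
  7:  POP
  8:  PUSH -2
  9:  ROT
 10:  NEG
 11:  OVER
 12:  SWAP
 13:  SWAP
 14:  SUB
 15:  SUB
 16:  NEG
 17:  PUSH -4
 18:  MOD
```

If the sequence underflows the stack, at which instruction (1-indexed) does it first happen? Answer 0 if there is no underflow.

PUSH -34  -34
PUSH -2   -34 -2
NEG       -34 2
MUL       -68
NEG       68
PUSH -2   68 -2
POP       68
PUSH -2   68 -2
ROT  — needs 3 operands, stack has 2 → underflow

9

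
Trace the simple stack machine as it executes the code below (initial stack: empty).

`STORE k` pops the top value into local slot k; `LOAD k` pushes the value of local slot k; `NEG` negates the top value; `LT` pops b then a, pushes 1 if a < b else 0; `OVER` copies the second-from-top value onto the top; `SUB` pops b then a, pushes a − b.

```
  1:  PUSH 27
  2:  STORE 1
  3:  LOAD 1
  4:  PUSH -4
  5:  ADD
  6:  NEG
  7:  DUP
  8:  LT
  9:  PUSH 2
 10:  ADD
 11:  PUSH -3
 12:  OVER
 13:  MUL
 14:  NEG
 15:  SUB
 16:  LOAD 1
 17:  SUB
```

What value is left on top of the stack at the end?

-31

PUSH 27 → 27
STORE 1 → (empty)
LOAD 1  → 27
PUSH -4 → 27 -4
ADD     → 23
NEG     → -23
DUP     → -23 -23
LT      → 0
PUSH 2  → 0 2
ADD     → 2
PUSH -3 → 2 -3
OVER    → 2 -3 2
MUL     → 2 -6
NEG     → 2 6
SUB     → -4
LOAD 1  → -4 27
SUB     → -31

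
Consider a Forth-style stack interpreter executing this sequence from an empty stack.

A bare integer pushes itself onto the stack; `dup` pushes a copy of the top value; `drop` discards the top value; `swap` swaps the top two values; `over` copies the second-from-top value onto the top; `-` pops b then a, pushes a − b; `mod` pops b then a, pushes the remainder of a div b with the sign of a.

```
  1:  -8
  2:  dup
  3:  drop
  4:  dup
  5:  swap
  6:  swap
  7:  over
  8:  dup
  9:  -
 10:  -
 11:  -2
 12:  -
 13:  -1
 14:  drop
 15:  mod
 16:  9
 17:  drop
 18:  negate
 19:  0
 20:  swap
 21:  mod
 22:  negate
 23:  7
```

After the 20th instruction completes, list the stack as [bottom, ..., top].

-8     : -8
dup    : -8 -8
drop   : -8
dup    : -8 -8
swap   : -8 -8
swap   : -8 -8
over   : -8 -8 -8
dup    : -8 -8 -8 -8
-      : -8 -8 0
-      : -8 -8
-2     : -8 -8 -2
-      : -8 -6
-1     : -8 -6 -1
drop   : -8 -6
mod    : -2
9      : -2 9
drop   : -2
negate : 2
0      : 2 0
swap   : 0 2

[0, 2]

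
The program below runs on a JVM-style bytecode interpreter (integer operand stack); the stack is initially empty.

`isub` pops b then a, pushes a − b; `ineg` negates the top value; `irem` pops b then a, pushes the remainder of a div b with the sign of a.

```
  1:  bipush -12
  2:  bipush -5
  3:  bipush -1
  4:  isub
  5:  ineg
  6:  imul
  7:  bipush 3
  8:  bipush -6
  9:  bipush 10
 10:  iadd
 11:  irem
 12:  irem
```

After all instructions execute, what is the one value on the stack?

0

bipush -12  [-12]
bipush -5   [-12, -5]
bipush -1   [-12, -5, -1]
isub        [-12, -4]
ineg        [-12, 4]
imul        [-48]
bipush 3    [-48, 3]
bipush -6   [-48, 3, -6]
bipush 10   [-48, 3, -6, 10]
iadd        [-48, 3, 4]
irem        [-48, 3]
irem        [0]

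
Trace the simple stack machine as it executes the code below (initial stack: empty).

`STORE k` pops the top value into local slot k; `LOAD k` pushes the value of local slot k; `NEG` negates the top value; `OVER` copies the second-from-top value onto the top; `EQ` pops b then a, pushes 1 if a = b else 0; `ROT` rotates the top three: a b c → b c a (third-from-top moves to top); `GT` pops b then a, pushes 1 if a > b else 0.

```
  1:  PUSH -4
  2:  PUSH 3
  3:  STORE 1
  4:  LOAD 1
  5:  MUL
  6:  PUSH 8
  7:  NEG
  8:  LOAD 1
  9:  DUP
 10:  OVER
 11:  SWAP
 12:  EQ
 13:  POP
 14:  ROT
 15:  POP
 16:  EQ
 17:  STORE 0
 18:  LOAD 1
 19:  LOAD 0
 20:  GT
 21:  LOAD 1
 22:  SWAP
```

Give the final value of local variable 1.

PUSH -4 -> -4
PUSH 3  -> -4 3
STORE 1 -> -4
LOAD 1  -> -4 3
MUL     -> -12
PUSH 8  -> -12 8
NEG     -> -12 -8
LOAD 1  -> -12 -8 3
DUP     -> -12 -8 3 3
OVER    -> -12 -8 3 3 3
SWAP    -> -12 -8 3 3 3
EQ      -> -12 -8 3 1
POP     -> -12 -8 3
ROT     -> -8 3 -12
POP     -> -8 3
EQ      -> 0
STORE 0 -> (empty)
LOAD 1  -> 3
LOAD 0  -> 3 0
GT      -> 1
LOAD 1  -> 1 3
SWAP    -> 3 1

3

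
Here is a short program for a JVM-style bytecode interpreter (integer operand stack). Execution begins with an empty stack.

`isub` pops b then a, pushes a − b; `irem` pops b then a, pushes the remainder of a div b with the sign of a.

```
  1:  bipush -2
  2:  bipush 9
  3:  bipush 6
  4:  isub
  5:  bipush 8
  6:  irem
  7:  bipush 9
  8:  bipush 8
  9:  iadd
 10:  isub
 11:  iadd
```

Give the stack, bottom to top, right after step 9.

bipush -2  [-2]
bipush 9   [-2, 9]
bipush 6   [-2, 9, 6]
isub       [-2, 3]
bipush 8   [-2, 3, 8]
irem       [-2, 3]
bipush 9   [-2, 3, 9]
bipush 8   [-2, 3, 9, 8]
iadd       [-2, 3, 17]

[-2, 3, 17]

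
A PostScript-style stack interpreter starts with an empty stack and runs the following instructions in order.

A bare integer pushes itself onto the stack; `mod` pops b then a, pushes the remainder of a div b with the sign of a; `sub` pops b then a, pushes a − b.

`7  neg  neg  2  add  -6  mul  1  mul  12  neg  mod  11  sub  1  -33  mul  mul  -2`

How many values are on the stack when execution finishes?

7   : 7
neg : -7
neg : 7
2   : 7 2
add : 9
-6  : 9 -6
mul : -54
1   : -54 1
mul : -54
12  : -54 12
neg : -54 -12
mod : -6
11  : -6 11
sub : -17
1   : -17 1
-33 : -17 1 -33
mul : -17 -33
mul : 561
-2  : 561 -2

2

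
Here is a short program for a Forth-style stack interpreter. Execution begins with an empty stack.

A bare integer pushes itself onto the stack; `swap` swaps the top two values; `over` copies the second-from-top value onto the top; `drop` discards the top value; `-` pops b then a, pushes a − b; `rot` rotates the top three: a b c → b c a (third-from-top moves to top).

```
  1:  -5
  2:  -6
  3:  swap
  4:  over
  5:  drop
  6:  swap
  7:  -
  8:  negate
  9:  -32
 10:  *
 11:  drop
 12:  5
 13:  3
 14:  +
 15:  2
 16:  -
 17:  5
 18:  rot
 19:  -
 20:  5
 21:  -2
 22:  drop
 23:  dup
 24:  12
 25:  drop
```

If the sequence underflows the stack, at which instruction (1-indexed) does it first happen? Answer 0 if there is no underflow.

18

-5     -> -5
-6     -> -5 -6
swap   -> -6 -5
over   -> -6 -5 -6
drop   -> -6 -5
swap   -> -5 -6
-      -> 1
negate -> -1
-32    -> -1 -32
*      -> 32
drop   -> (empty)
5      -> 5
3      -> 5 3
+      -> 8
2      -> 8 2
-      -> 6
5      -> 6 5
rot  — needs 3 operands, stack has 2 → underflow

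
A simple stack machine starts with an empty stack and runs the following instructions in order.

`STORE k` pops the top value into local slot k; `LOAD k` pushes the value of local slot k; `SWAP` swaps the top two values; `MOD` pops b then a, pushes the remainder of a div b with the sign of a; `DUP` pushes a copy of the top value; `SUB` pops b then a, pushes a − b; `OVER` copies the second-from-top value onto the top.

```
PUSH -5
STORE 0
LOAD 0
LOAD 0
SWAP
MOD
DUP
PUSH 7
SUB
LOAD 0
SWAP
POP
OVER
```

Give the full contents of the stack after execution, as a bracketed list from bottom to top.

[0, -5, 0]

PUSH -5 → [-5]
STORE 0 → []
LOAD 0  → [-5]
LOAD 0  → [-5, -5]
SWAP    → [-5, -5]
MOD     → [0]
DUP     → [0, 0]
PUSH 7  → [0, 0, 7]
SUB     → [0, -7]
LOAD 0  → [0, -7, -5]
SWAP    → [0, -5, -7]
POP     → [0, -5]
OVER    → [0, -5, 0]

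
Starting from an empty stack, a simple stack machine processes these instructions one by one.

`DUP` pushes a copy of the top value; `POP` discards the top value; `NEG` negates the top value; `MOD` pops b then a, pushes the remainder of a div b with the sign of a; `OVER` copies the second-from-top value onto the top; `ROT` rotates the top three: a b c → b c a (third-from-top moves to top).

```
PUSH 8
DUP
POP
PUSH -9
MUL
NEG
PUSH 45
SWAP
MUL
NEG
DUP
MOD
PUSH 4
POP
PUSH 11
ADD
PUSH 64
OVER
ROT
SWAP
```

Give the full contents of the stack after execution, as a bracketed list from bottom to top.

[64, 11, 11]

PUSH 8  → 8
DUP     → 8 8
POP     → 8
PUSH -9 → 8 -9
MUL     → -72
NEG     → 72
PUSH 45 → 72 45
SWAP    → 45 72
MUL     → 3240
NEG     → -3240
DUP     → -3240 -3240
MOD     → 0
PUSH 4  → 0 4
POP     → 0
PUSH 11 → 0 11
ADD     → 11
PUSH 64 → 11 64
OVER    → 11 64 11
ROT     → 64 11 11
SWAP    → 64 11 11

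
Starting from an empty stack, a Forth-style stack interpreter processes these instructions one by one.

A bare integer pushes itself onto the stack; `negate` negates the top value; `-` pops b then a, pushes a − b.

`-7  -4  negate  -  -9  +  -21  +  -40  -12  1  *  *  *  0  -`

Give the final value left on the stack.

-19680

-7     : [-7]
-4     : [-7, -4]
negate : [-7, 4]
-      : [-11]
-9     : [-11, -9]
+      : [-20]
-21    : [-20, -21]
+      : [-41]
-40    : [-41, -40]
-12    : [-41, -40, -12]
1      : [-41, -40, -12, 1]
*      : [-41, -40, -12]
*      : [-41, 480]
*      : [-19680]
0      : [-19680, 0]
-      : [-19680]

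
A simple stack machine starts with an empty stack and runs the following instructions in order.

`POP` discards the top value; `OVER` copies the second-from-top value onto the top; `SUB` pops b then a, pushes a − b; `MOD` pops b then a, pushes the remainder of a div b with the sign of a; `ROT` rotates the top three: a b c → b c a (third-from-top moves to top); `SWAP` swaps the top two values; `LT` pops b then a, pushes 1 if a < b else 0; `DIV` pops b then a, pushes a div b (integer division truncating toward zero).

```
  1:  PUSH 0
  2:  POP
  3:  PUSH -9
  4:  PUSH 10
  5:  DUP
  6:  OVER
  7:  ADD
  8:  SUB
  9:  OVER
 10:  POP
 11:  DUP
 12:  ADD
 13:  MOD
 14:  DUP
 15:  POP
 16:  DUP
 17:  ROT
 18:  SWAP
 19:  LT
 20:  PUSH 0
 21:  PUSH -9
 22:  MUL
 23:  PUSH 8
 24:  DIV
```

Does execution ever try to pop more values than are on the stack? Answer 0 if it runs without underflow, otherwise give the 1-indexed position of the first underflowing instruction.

PUSH 0   [0]
POP      []
PUSH -9  [-9]
PUSH 10  [-9, 10]
DUP      [-9, 10, 10]
OVER     [-9, 10, 10, 10]
ADD      [-9, 10, 20]
SUB      [-9, -10]
OVER     [-9, -10, -9]
POP      [-9, -10]
DUP      [-9, -10, -10]
ADD      [-9, -20]
MOD      [-9]
DUP      [-9, -9]
POP      [-9]
DUP      [-9, -9]
ROT  — needs 3 operands, stack has 2 → underflow

17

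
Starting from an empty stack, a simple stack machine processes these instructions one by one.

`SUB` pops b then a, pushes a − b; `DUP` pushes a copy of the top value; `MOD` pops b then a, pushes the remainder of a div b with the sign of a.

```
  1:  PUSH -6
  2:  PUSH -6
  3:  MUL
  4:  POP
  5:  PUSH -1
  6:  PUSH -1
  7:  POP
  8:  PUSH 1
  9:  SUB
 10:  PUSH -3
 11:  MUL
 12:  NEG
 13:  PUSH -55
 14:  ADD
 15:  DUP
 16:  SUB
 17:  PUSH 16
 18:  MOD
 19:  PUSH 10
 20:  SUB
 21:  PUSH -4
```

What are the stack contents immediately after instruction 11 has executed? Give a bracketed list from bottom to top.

[6]

PUSH -6  [-6]
PUSH -6  [-6, -6]
MUL      [36]
POP      []
PUSH -1  [-1]
PUSH -1  [-1, -1]
POP      [-1]
PUSH 1   [-1, 1]
SUB      [-2]
PUSH -3  [-2, -3]
MUL      [6]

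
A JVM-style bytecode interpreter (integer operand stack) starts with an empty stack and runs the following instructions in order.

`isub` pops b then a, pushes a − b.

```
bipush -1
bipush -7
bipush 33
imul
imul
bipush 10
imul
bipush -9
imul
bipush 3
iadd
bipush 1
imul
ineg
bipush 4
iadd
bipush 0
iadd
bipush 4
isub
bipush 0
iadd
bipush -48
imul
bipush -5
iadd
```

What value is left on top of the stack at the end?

-997781

bipush -1  -> -1
bipush -7  -> -1 -7
bipush 33  -> -1 -7 33
imul       -> -1 -231
imul       -> 231
bipush 10  -> 231 10
imul       -> 2310
bipush -9  -> 2310 -9
imul       -> -20790
bipush 3   -> -20790 3
iadd       -> -20787
bipush 1   -> -20787 1
imul       -> -20787
ineg       -> 20787
bipush 4   -> 20787 4
iadd       -> 20791
bipush 0   -> 20791 0
iadd       -> 20791
bipush 4   -> 20791 4
isub       -> 20787
bipush 0   -> 20787 0
iadd       -> 20787
bipush -48 -> 20787 -48
imul       -> -997776
bipush -5  -> -997776 -5
iadd       -> -997781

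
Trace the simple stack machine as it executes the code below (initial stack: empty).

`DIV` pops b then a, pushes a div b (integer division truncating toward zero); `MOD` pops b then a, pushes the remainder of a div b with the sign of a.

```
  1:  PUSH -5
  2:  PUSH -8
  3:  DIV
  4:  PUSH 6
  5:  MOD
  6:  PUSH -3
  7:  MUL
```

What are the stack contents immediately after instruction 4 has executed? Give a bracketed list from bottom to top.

[0, 6]

PUSH -5 → -5
PUSH -8 → -5 -8
DIV     → 0
PUSH 6  → 0 6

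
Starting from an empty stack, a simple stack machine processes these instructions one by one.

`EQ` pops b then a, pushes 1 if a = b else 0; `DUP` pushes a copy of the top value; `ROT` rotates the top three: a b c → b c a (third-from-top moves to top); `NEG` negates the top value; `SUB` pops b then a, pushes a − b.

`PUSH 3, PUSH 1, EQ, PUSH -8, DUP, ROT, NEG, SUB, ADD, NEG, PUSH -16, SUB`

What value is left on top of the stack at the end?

PUSH 3    3
PUSH 1    3 1
EQ        0
PUSH -8   0 -8
DUP       0 -8 -8
ROT       -8 -8 0
NEG       -8 -8 0
SUB       -8 -8
ADD       -16
NEG       16
PUSH -16  16 -16
SUB       32

32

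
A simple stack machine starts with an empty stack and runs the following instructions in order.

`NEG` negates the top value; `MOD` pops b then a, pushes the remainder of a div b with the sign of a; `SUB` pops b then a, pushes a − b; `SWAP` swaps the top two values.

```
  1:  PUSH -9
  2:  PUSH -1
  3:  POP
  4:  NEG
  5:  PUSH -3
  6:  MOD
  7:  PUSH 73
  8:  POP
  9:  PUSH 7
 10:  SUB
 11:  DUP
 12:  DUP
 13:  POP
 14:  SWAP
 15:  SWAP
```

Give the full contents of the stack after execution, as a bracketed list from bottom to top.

[-7, -7]

PUSH -9 -> -9
PUSH -1 -> -9 -1
POP     -> -9
NEG     -> 9
PUSH -3 -> 9 -3
MOD     -> 0
PUSH 73 -> 0 73
POP     -> 0
PUSH 7  -> 0 7
SUB     -> -7
DUP     -> -7 -7
DUP     -> -7 -7 -7
POP     -> -7 -7
SWAP    -> -7 -7
SWAP    -> -7 -7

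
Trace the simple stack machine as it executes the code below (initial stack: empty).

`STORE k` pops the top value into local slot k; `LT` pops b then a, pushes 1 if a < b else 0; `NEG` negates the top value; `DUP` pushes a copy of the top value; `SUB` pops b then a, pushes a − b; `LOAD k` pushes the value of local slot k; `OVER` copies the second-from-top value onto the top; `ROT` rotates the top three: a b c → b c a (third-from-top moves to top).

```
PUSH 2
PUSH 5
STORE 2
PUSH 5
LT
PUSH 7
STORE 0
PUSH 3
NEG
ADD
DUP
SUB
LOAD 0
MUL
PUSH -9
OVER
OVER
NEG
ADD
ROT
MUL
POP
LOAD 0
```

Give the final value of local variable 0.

7

PUSH 2   [2]
PUSH 5   [2, 5]
STORE 2  [2]
PUSH 5   [2, 5]
LT       [1]
PUSH 7   [1, 7]
STORE 0  [1]
PUSH 3   [1, 3]
NEG      [1, -3]
ADD      [-2]
DUP      [-2, -2]
SUB      [0]
LOAD 0   [0, 7]
MUL      [0]
PUSH -9  [0, -9]
OVER     [0, -9, 0]
OVER     [0, -9, 0, -9]
NEG      [0, -9, 0, 9]
ADD      [0, -9, 9]
ROT      [-9, 9, 0]
MUL      [-9, 0]
POP      [-9]
LOAD 0   [-9, 7]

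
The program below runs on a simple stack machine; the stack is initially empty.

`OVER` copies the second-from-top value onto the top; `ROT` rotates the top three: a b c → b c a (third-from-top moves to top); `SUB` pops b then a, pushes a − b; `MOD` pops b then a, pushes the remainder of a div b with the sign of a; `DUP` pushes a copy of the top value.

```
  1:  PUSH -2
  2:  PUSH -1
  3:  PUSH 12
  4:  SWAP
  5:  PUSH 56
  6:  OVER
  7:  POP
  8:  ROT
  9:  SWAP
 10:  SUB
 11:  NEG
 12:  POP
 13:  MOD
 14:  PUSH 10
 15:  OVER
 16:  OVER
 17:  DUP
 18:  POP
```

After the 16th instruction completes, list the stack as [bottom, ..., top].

[0, 10, 0, 10]

PUSH -2 : -2
PUSH -1 : -2 -1
PUSH 12 : -2 -1 12
SWAP    : -2 12 -1
PUSH 56 : -2 12 -1 56
OVER    : -2 12 -1 56 -1
POP     : -2 12 -1 56
ROT     : -2 -1 56 12
SWAP    : -2 -1 12 56
SUB     : -2 -1 -44
NEG     : -2 -1 44
POP     : -2 -1
MOD     : 0
PUSH 10 : 0 10
OVER    : 0 10 0
OVER    : 0 10 0 10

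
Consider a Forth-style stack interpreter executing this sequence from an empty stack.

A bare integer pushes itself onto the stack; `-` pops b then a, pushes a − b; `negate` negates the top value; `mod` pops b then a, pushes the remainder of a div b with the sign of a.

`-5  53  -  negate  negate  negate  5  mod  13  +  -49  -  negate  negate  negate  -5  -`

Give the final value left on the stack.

-5     → [-5]
53     → [-5, 53]
-      → [-58]
negate → [58]
negate → [-58]
negate → [58]
5      → [58, 5]
mod    → [3]
13     → [3, 13]
+      → [16]
-49    → [16, -49]
-      → [65]
negate → [-65]
negate → [65]
negate → [-65]
-5     → [-65, -5]
-      → [-60]

-60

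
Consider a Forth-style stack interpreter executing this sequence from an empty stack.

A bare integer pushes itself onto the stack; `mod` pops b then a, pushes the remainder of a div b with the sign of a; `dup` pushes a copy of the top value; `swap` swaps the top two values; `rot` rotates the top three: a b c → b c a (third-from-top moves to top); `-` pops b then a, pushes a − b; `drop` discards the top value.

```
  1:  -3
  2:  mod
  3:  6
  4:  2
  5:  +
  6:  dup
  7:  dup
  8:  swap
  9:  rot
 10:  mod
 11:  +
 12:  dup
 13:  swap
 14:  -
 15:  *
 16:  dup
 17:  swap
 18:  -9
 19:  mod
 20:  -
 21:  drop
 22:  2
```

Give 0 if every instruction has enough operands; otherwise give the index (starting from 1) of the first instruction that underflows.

2

-3 → -3
mod  — needs 2 operands, stack has 1 → underflow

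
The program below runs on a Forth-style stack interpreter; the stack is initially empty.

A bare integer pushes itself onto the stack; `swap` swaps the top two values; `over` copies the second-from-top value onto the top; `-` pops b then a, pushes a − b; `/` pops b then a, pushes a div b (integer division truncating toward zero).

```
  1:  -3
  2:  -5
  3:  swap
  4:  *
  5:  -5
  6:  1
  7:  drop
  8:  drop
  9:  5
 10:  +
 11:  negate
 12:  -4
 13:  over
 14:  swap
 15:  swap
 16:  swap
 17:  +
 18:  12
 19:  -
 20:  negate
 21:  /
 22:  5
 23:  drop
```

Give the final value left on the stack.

0

-3      [-3]
-5      [-3, -5]
swap    [-5, -3]
*       [15]
-5      [15, -5]
1       [15, -5, 1]
drop    [15, -5]
drop    [15]
5       [15, 5]
+       [20]
negate  [-20]
-4      [-20, -4]
over    [-20, -4, -20]
swap    [-20, -20, -4]
swap    [-20, -4, -20]
swap    [-20, -20, -4]
+       [-20, -24]
12      [-20, -24, 12]
-       [-20, -36]
negate  [-20, 36]
/       [0]
5       [0, 5]
drop    [0]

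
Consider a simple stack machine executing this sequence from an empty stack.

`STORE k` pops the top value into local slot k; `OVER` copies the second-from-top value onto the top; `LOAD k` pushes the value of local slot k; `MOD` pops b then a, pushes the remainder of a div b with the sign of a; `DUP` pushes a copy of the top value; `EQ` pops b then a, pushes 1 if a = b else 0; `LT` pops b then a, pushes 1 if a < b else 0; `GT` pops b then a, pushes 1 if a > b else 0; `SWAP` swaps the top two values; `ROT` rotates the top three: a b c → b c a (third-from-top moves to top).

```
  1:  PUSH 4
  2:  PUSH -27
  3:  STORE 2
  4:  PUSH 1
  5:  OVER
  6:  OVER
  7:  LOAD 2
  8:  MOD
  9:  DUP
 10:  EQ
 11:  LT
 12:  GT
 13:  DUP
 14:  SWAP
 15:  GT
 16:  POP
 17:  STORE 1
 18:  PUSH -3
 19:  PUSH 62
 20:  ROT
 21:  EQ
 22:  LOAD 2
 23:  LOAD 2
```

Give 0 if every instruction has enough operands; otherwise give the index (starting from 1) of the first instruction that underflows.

20

PUSH 4   -> 4
PUSH -27 -> 4 -27
STORE 2  -> 4
PUSH 1   -> 4 1
OVER     -> 4 1 4
OVER     -> 4 1 4 1
LOAD 2   -> 4 1 4 1 -27
MOD      -> 4 1 4 1
DUP      -> 4 1 4 1 1
EQ       -> 4 1 4 1
LT       -> 4 1 0
GT       -> 4 1
DUP      -> 4 1 1
SWAP     -> 4 1 1
GT       -> 4 0
POP      -> 4
STORE 1  -> (empty)
PUSH -3  -> -3
PUSH 62  -> -3 62
ROT  — needs 3 operands, stack has 2 → underflow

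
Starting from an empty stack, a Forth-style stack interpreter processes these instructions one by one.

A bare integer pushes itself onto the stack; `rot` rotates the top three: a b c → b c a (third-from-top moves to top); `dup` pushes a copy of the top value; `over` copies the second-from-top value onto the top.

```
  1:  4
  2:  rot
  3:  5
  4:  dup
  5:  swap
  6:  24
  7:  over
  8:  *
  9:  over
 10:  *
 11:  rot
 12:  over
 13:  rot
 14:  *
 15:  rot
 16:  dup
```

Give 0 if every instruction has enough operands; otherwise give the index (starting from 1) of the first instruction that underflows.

4  4
rot  — needs 3 operands, stack has 1 → underflow

2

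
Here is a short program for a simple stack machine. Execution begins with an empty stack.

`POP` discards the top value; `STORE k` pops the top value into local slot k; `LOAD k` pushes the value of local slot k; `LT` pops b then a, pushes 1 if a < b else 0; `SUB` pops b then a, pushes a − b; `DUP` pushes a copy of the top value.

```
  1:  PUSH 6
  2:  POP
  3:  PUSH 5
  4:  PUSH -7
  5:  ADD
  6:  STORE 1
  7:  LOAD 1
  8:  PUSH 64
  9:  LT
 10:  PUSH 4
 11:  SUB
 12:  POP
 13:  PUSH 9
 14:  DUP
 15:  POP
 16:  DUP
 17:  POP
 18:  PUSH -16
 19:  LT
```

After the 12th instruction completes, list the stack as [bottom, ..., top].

PUSH 6  : 6
POP     : (empty)
PUSH 5  : 5
PUSH -7 : 5 -7
ADD     : -2
STORE 1 : (empty)
LOAD 1  : -2
PUSH 64 : -2 64
LT      : 1
PUSH 4  : 1 4
SUB     : -3
POP     : (empty)

[]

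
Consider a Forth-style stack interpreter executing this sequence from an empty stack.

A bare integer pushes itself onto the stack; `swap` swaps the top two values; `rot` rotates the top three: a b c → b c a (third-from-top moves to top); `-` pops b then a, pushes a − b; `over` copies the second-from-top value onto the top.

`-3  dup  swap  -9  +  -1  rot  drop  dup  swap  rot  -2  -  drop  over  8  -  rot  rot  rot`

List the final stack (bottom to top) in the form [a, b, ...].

[-1, -1, -9]

-3   -> [-3]
dup  -> [-3, -3]
swap -> [-3, -3]
-9   -> [-3, -3, -9]
+    -> [-3, -12]
-1   -> [-3, -12, -1]
rot  -> [-12, -1, -3]
drop -> [-12, -1]
dup  -> [-12, -1, -1]
swap -> [-12, -1, -1]
rot  -> [-1, -1, -12]
-2   -> [-1, -1, -12, -2]
-    -> [-1, -1, -10]
drop -> [-1, -1]
over -> [-1, -1, -1]
8    -> [-1, -1, -1, 8]
-    -> [-1, -1, -9]
rot  -> [-1, -9, -1]
rot  -> [-9, -1, -1]
rot  -> [-1, -1, -9]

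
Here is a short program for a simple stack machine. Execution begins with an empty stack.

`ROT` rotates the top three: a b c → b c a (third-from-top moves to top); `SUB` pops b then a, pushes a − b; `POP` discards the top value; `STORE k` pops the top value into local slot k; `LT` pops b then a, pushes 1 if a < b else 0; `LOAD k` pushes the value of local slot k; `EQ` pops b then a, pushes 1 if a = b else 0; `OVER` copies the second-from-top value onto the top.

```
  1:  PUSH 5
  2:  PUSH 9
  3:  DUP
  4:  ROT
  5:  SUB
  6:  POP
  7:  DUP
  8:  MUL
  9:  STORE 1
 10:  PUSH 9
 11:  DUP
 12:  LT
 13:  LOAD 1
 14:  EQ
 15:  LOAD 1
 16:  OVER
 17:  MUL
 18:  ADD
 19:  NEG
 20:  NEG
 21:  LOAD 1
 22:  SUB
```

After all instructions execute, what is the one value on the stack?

PUSH 5   5
PUSH 9   5 9
DUP      5 9 9
ROT      9 9 5
SUB      9 4
POP      9
DUP      9 9
MUL      81
STORE 1  (empty)
PUSH 9   9
DUP      9 9
LT       0
LOAD 1   0 81
EQ       0
LOAD 1   0 81
OVER     0 81 0
MUL      0 0
ADD      0
NEG      0
NEG      0
LOAD 1   0 81
SUB      -81

-81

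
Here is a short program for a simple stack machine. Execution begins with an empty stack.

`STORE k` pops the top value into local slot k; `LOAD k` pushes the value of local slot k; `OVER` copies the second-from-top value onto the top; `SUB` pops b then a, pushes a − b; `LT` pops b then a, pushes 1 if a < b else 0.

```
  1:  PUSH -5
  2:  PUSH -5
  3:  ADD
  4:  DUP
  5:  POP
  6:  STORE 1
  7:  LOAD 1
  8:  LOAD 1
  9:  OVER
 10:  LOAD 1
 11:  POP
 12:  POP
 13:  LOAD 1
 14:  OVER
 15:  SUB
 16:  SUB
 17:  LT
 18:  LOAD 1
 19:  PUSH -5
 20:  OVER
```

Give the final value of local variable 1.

PUSH -5 → [-5]
PUSH -5 → [-5, -5]
ADD     → [-10]
DUP     → [-10, -10]
POP     → [-10]
STORE 1 → []
LOAD 1  → [-10]
LOAD 1  → [-10, -10]
OVER    → [-10, -10, -10]
LOAD 1  → [-10, -10, -10, -10]
POP     → [-10, -10, -10]
POP     → [-10, -10]
LOAD 1  → [-10, -10, -10]
OVER    → [-10, -10, -10, -10]
SUB     → [-10, -10, 0]
SUB     → [-10, -10]
LT      → [0]
LOAD 1  → [0, -10]
PUSH -5 → [0, -10, -5]
OVER    → [0, -10, -5, -10]

-10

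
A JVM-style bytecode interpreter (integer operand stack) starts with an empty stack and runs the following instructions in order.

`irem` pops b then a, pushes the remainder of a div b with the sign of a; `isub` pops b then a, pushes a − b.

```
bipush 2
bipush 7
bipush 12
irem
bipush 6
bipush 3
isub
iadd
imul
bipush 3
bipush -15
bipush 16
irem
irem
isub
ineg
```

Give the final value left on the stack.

bipush 2    2
bipush 7    2 7
bipush 12   2 7 12
irem        2 7
bipush 6    2 7 6
bipush 3    2 7 6 3
isub        2 7 3
iadd        2 10
imul        20
bipush 3    20 3
bipush -15  20 3 -15
bipush 16   20 3 -15 16
irem        20 3 -15
irem        20 3
isub        17
ineg        -17

-17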